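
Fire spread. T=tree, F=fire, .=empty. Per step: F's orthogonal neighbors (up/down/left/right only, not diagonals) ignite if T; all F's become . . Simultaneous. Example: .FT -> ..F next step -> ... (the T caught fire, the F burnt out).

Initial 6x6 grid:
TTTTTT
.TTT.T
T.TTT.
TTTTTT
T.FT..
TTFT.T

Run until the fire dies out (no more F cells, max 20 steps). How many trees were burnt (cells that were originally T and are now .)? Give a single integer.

Answer: 25

Derivation:
Step 1: +4 fires, +2 burnt (F count now 4)
Step 2: +4 fires, +4 burnt (F count now 4)
Step 3: +5 fires, +4 burnt (F count now 5)
Step 4: +6 fires, +5 burnt (F count now 6)
Step 5: +2 fires, +6 burnt (F count now 2)
Step 6: +2 fires, +2 burnt (F count now 2)
Step 7: +1 fires, +2 burnt (F count now 1)
Step 8: +1 fires, +1 burnt (F count now 1)
Step 9: +0 fires, +1 burnt (F count now 0)
Fire out after step 9
Initially T: 26, now '.': 35
Total burnt (originally-T cells now '.'): 25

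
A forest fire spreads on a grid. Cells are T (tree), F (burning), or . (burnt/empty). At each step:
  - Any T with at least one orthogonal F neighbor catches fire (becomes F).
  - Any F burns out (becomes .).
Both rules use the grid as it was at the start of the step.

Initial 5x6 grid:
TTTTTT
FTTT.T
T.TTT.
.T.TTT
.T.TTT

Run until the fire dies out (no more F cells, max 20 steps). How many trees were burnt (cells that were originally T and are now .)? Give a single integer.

Step 1: +3 fires, +1 burnt (F count now 3)
Step 2: +2 fires, +3 burnt (F count now 2)
Step 3: +3 fires, +2 burnt (F count now 3)
Step 4: +2 fires, +3 burnt (F count now 2)
Step 5: +3 fires, +2 burnt (F count now 3)
Step 6: +3 fires, +3 burnt (F count now 3)
Step 7: +3 fires, +3 burnt (F count now 3)
Step 8: +1 fires, +3 burnt (F count now 1)
Step 9: +0 fires, +1 burnt (F count now 0)
Fire out after step 9
Initially T: 22, now '.': 28
Total burnt (originally-T cells now '.'): 20

Answer: 20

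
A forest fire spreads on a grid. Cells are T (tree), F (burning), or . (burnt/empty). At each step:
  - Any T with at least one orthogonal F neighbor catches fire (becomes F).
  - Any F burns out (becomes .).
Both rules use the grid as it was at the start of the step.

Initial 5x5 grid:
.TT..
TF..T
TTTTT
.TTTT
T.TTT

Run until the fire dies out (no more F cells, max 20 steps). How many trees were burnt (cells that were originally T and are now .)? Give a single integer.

Answer: 16

Derivation:
Step 1: +3 fires, +1 burnt (F count now 3)
Step 2: +4 fires, +3 burnt (F count now 4)
Step 3: +2 fires, +4 burnt (F count now 2)
Step 4: +3 fires, +2 burnt (F count now 3)
Step 5: +3 fires, +3 burnt (F count now 3)
Step 6: +1 fires, +3 burnt (F count now 1)
Step 7: +0 fires, +1 burnt (F count now 0)
Fire out after step 7
Initially T: 17, now '.': 24
Total burnt (originally-T cells now '.'): 16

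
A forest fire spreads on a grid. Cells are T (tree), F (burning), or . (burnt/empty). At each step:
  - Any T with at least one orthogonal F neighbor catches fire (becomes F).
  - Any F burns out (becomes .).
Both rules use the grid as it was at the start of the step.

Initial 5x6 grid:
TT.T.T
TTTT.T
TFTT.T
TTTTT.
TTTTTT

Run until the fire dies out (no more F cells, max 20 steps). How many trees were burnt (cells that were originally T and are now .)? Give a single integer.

Step 1: +4 fires, +1 burnt (F count now 4)
Step 2: +7 fires, +4 burnt (F count now 7)
Step 3: +5 fires, +7 burnt (F count now 5)
Step 4: +3 fires, +5 burnt (F count now 3)
Step 5: +1 fires, +3 burnt (F count now 1)
Step 6: +1 fires, +1 burnt (F count now 1)
Step 7: +0 fires, +1 burnt (F count now 0)
Fire out after step 7
Initially T: 24, now '.': 27
Total burnt (originally-T cells now '.'): 21

Answer: 21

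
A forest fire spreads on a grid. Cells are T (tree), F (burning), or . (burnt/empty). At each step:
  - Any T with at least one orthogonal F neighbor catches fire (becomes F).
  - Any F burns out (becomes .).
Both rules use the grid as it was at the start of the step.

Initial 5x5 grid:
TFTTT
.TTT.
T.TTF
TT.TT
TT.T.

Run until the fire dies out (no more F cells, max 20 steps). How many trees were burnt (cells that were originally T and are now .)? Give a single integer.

Answer: 12

Derivation:
Step 1: +5 fires, +2 burnt (F count now 5)
Step 2: +5 fires, +5 burnt (F count now 5)
Step 3: +2 fires, +5 burnt (F count now 2)
Step 4: +0 fires, +2 burnt (F count now 0)
Fire out after step 4
Initially T: 17, now '.': 20
Total burnt (originally-T cells now '.'): 12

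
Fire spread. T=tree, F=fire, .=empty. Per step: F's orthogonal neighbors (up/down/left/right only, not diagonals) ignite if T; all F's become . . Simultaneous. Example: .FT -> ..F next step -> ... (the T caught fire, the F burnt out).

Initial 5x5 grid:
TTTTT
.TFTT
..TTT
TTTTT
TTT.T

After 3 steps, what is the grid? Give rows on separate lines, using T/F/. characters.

Step 1: 4 trees catch fire, 1 burn out
  TTFTT
  .F.FT
  ..FTT
  TTTTT
  TTT.T
Step 2: 5 trees catch fire, 4 burn out
  TF.FT
  ....F
  ...FT
  TTFTT
  TTT.T
Step 3: 6 trees catch fire, 5 burn out
  F...F
  .....
  ....F
  TF.FT
  TTF.T

F...F
.....
....F
TF.FT
TTF.T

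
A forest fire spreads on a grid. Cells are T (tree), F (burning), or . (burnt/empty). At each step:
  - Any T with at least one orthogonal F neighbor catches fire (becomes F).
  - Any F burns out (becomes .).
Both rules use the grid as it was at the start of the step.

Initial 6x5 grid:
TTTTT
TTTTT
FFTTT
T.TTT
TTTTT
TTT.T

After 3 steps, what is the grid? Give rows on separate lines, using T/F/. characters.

Step 1: 4 trees catch fire, 2 burn out
  TTTTT
  FFTTT
  ..FTT
  F.TTT
  TTTTT
  TTT.T
Step 2: 6 trees catch fire, 4 burn out
  FFTTT
  ..FTT
  ...FT
  ..FTT
  FTTTT
  TTT.T
Step 3: 7 trees catch fire, 6 burn out
  ..FTT
  ...FT
  ....F
  ...FT
  .FFTT
  FTT.T

..FTT
...FT
....F
...FT
.FFTT
FTT.T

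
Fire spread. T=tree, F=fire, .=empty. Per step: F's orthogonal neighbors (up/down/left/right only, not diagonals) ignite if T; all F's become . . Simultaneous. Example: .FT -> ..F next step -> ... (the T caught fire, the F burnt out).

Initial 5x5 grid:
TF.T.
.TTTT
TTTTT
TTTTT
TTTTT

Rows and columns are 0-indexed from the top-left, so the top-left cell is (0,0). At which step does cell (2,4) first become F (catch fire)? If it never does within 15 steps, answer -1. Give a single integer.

Step 1: cell (2,4)='T' (+2 fires, +1 burnt)
Step 2: cell (2,4)='T' (+2 fires, +2 burnt)
Step 3: cell (2,4)='T' (+4 fires, +2 burnt)
Step 4: cell (2,4)='T' (+6 fires, +4 burnt)
Step 5: cell (2,4)='F' (+4 fires, +6 burnt)
  -> target ignites at step 5
Step 6: cell (2,4)='.' (+2 fires, +4 burnt)
Step 7: cell (2,4)='.' (+1 fires, +2 burnt)
Step 8: cell (2,4)='.' (+0 fires, +1 burnt)
  fire out at step 8

5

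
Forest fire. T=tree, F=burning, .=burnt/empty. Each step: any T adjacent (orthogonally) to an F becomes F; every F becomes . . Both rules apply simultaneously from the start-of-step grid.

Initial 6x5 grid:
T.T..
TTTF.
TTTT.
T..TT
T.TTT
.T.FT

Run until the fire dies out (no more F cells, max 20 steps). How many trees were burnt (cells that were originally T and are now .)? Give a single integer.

Answer: 17

Derivation:
Step 1: +4 fires, +2 burnt (F count now 4)
Step 2: +6 fires, +4 burnt (F count now 6)
Step 3: +3 fires, +6 burnt (F count now 3)
Step 4: +2 fires, +3 burnt (F count now 2)
Step 5: +1 fires, +2 burnt (F count now 1)
Step 6: +1 fires, +1 burnt (F count now 1)
Step 7: +0 fires, +1 burnt (F count now 0)
Fire out after step 7
Initially T: 18, now '.': 29
Total burnt (originally-T cells now '.'): 17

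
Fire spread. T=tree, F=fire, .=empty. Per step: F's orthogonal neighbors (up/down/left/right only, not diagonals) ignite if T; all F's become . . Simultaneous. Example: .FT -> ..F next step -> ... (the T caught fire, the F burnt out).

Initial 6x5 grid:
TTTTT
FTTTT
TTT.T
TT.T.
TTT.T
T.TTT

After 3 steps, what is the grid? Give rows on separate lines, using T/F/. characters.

Step 1: 3 trees catch fire, 1 burn out
  FTTTT
  .FTTT
  FTT.T
  TT.T.
  TTT.T
  T.TTT
Step 2: 4 trees catch fire, 3 burn out
  .FTTT
  ..FTT
  .FT.T
  FT.T.
  TTT.T
  T.TTT
Step 3: 5 trees catch fire, 4 burn out
  ..FTT
  ...FT
  ..F.T
  .F.T.
  FTT.T
  T.TTT

..FTT
...FT
..F.T
.F.T.
FTT.T
T.TTT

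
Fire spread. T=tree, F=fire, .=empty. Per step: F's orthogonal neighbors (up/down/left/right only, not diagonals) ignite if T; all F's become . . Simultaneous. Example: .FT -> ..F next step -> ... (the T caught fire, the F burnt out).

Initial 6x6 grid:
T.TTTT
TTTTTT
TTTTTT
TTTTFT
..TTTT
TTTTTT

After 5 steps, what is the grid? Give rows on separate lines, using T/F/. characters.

Step 1: 4 trees catch fire, 1 burn out
  T.TTTT
  TTTTTT
  TTTTFT
  TTTF.F
  ..TTFT
  TTTTTT
Step 2: 7 trees catch fire, 4 burn out
  T.TTTT
  TTTTFT
  TTTF.F
  TTF...
  ..TF.F
  TTTTFT
Step 3: 8 trees catch fire, 7 burn out
  T.TTFT
  TTTF.F
  TTF...
  TF....
  ..F...
  TTTF.F
Step 4: 6 trees catch fire, 8 burn out
  T.TF.F
  TTF...
  TF....
  F.....
  ......
  TTF...
Step 5: 4 trees catch fire, 6 burn out
  T.F...
  TF....
  F.....
  ......
  ......
  TF....

T.F...
TF....
F.....
......
......
TF....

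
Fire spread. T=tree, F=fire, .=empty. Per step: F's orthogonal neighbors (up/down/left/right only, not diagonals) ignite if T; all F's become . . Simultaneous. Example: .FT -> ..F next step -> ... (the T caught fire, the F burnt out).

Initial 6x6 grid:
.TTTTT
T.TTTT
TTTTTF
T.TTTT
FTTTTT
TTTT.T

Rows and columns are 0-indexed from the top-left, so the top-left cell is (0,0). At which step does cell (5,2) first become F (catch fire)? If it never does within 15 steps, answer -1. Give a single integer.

Step 1: cell (5,2)='T' (+6 fires, +2 burnt)
Step 2: cell (5,2)='T' (+8 fires, +6 burnt)
Step 3: cell (5,2)='F' (+11 fires, +8 burnt)
  -> target ignites at step 3
Step 4: cell (5,2)='.' (+3 fires, +11 burnt)
Step 5: cell (5,2)='.' (+1 fires, +3 burnt)
Step 6: cell (5,2)='.' (+1 fires, +1 burnt)
Step 7: cell (5,2)='.' (+0 fires, +1 burnt)
  fire out at step 7

3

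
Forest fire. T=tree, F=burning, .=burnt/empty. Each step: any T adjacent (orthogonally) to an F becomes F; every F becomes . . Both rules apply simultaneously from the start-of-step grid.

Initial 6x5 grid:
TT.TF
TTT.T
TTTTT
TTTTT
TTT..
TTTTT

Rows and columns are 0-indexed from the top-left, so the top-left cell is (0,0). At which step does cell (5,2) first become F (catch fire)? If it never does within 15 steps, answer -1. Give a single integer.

Step 1: cell (5,2)='T' (+2 fires, +1 burnt)
Step 2: cell (5,2)='T' (+1 fires, +2 burnt)
Step 3: cell (5,2)='T' (+2 fires, +1 burnt)
Step 4: cell (5,2)='T' (+2 fires, +2 burnt)
Step 5: cell (5,2)='T' (+3 fires, +2 burnt)
Step 6: cell (5,2)='T' (+4 fires, +3 burnt)
Step 7: cell (5,2)='F' (+5 fires, +4 burnt)
  -> target ignites at step 7
Step 8: cell (5,2)='.' (+4 fires, +5 burnt)
Step 9: cell (5,2)='.' (+2 fires, +4 burnt)
Step 10: cell (5,2)='.' (+0 fires, +2 burnt)
  fire out at step 10

7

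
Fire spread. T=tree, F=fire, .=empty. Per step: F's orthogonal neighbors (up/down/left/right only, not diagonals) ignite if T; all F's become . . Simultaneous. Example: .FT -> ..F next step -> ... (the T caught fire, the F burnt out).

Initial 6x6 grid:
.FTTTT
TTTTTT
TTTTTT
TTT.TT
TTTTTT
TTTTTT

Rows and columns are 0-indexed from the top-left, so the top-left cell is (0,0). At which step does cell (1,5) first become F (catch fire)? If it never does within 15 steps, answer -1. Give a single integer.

Step 1: cell (1,5)='T' (+2 fires, +1 burnt)
Step 2: cell (1,5)='T' (+4 fires, +2 burnt)
Step 3: cell (1,5)='T' (+5 fires, +4 burnt)
Step 4: cell (1,5)='T' (+6 fires, +5 burnt)
Step 5: cell (1,5)='F' (+5 fires, +6 burnt)
  -> target ignites at step 5
Step 6: cell (1,5)='.' (+5 fires, +5 burnt)
Step 7: cell (1,5)='.' (+3 fires, +5 burnt)
Step 8: cell (1,5)='.' (+2 fires, +3 burnt)
Step 9: cell (1,5)='.' (+1 fires, +2 burnt)
Step 10: cell (1,5)='.' (+0 fires, +1 burnt)
  fire out at step 10

5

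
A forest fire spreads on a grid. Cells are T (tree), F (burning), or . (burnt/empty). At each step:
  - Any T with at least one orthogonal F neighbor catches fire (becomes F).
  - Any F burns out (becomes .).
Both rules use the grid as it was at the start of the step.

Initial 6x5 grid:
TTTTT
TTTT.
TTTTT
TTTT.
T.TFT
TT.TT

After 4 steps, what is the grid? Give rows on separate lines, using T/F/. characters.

Step 1: 4 trees catch fire, 1 burn out
  TTTTT
  TTTT.
  TTTTT
  TTTF.
  T.F.F
  TT.FT
Step 2: 3 trees catch fire, 4 burn out
  TTTTT
  TTTT.
  TTTFT
  TTF..
  T....
  TT..F
Step 3: 4 trees catch fire, 3 burn out
  TTTTT
  TTTF.
  TTF.F
  TF...
  T....
  TT...
Step 4: 4 trees catch fire, 4 burn out
  TTTFT
  TTF..
  TF...
  F....
  T....
  TT...

TTTFT
TTF..
TF...
F....
T....
TT...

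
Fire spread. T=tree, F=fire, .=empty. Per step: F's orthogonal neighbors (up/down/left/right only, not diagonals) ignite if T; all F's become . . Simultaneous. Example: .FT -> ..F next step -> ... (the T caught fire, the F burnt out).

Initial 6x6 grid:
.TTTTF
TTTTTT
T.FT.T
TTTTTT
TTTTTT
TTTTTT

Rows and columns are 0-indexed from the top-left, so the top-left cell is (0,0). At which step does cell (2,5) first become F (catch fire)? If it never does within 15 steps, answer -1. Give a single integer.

Step 1: cell (2,5)='T' (+5 fires, +2 burnt)
Step 2: cell (2,5)='F' (+9 fires, +5 burnt)
  -> target ignites at step 2
Step 3: cell (2,5)='.' (+8 fires, +9 burnt)
Step 4: cell (2,5)='.' (+6 fires, +8 burnt)
Step 5: cell (2,5)='.' (+3 fires, +6 burnt)
Step 6: cell (2,5)='.' (+0 fires, +3 burnt)
  fire out at step 6

2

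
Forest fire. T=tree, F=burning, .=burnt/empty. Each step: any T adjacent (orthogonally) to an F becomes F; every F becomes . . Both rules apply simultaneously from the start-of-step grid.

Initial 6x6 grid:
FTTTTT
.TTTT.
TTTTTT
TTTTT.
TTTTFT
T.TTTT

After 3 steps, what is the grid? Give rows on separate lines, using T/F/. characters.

Step 1: 5 trees catch fire, 2 burn out
  .FTTTT
  .TTTT.
  TTTTTT
  TTTTF.
  TTTF.F
  T.TTFT
Step 2: 7 trees catch fire, 5 burn out
  ..FTTT
  .FTTT.
  TTTTFT
  TTTF..
  TTF...
  T.TF.F
Step 3: 9 trees catch fire, 7 burn out
  ...FTT
  ..FTF.
  TFTF.F
  TTF...
  TF....
  T.F...

...FTT
..FTF.
TFTF.F
TTF...
TF....
T.F...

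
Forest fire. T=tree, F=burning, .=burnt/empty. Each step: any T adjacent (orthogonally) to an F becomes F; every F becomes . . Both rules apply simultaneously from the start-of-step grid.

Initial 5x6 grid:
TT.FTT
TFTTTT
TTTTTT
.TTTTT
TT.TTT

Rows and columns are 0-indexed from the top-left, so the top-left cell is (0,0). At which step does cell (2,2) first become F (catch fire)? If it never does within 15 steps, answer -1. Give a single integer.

Step 1: cell (2,2)='T' (+6 fires, +2 burnt)
Step 2: cell (2,2)='F' (+7 fires, +6 burnt)
  -> target ignites at step 2
Step 3: cell (2,2)='.' (+5 fires, +7 burnt)
Step 4: cell (2,2)='.' (+4 fires, +5 burnt)
Step 5: cell (2,2)='.' (+2 fires, +4 burnt)
Step 6: cell (2,2)='.' (+1 fires, +2 burnt)
Step 7: cell (2,2)='.' (+0 fires, +1 burnt)
  fire out at step 7

2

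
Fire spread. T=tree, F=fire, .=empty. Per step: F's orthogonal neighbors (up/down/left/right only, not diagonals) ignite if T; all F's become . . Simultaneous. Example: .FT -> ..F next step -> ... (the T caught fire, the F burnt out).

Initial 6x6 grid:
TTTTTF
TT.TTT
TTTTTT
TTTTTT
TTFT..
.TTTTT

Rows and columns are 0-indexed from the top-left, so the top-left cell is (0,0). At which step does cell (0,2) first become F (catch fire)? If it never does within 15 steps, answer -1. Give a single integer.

Step 1: cell (0,2)='T' (+6 fires, +2 burnt)
Step 2: cell (0,2)='T' (+9 fires, +6 burnt)
Step 3: cell (0,2)='F' (+9 fires, +9 burnt)
  -> target ignites at step 3
Step 4: cell (0,2)='.' (+4 fires, +9 burnt)
Step 5: cell (0,2)='.' (+2 fires, +4 burnt)
Step 6: cell (0,2)='.' (+0 fires, +2 burnt)
  fire out at step 6

3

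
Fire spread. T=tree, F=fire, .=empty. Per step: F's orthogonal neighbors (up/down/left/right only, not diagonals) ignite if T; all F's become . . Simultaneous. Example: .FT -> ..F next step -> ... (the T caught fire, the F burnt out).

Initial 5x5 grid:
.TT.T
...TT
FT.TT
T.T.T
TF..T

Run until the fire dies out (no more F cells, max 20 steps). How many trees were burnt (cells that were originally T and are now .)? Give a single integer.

Step 1: +3 fires, +2 burnt (F count now 3)
Step 2: +0 fires, +3 burnt (F count now 0)
Fire out after step 2
Initially T: 13, now '.': 15
Total burnt (originally-T cells now '.'): 3

Answer: 3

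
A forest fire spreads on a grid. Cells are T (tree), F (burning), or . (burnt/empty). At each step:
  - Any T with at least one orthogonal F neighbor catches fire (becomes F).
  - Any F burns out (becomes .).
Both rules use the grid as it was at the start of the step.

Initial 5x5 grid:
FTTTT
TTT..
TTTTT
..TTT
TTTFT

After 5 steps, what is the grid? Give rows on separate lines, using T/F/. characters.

Step 1: 5 trees catch fire, 2 burn out
  .FTTT
  FTT..
  TTTTT
  ..TFT
  TTF.F
Step 2: 7 trees catch fire, 5 burn out
  ..FTT
  .FT..
  FTTFT
  ..F.F
  TF...
Step 3: 6 trees catch fire, 7 burn out
  ...FT
  ..F..
  .FF.F
  .....
  F....
Step 4: 1 trees catch fire, 6 burn out
  ....F
  .....
  .....
  .....
  .....
Step 5: 0 trees catch fire, 1 burn out
  .....
  .....
  .....
  .....
  .....

.....
.....
.....
.....
.....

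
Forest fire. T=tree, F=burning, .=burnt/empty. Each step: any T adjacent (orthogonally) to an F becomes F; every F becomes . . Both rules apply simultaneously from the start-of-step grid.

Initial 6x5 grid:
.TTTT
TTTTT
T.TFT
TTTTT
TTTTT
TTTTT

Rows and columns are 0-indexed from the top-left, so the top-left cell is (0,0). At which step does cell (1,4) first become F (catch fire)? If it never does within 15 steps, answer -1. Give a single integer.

Step 1: cell (1,4)='T' (+4 fires, +1 burnt)
Step 2: cell (1,4)='F' (+6 fires, +4 burnt)
  -> target ignites at step 2
Step 3: cell (1,4)='.' (+7 fires, +6 burnt)
Step 4: cell (1,4)='.' (+6 fires, +7 burnt)
Step 5: cell (1,4)='.' (+3 fires, +6 burnt)
Step 6: cell (1,4)='.' (+1 fires, +3 burnt)
Step 7: cell (1,4)='.' (+0 fires, +1 burnt)
  fire out at step 7

2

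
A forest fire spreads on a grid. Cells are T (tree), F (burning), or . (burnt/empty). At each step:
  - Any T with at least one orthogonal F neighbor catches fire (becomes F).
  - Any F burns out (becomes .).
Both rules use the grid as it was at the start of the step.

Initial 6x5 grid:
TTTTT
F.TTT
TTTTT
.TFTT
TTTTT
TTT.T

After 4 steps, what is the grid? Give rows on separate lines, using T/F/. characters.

Step 1: 6 trees catch fire, 2 burn out
  FTTTT
  ..TTT
  FTFTT
  .F.FT
  TTFTT
  TTT.T
Step 2: 8 trees catch fire, 6 burn out
  .FTTT
  ..FTT
  .F.FT
  ....F
  TF.FT
  TTF.T
Step 3: 6 trees catch fire, 8 burn out
  ..FTT
  ...FT
  ....F
  .....
  F...F
  TF..T
Step 4: 4 trees catch fire, 6 burn out
  ...FT
  ....F
  .....
  .....
  .....
  F...F

...FT
....F
.....
.....
.....
F...F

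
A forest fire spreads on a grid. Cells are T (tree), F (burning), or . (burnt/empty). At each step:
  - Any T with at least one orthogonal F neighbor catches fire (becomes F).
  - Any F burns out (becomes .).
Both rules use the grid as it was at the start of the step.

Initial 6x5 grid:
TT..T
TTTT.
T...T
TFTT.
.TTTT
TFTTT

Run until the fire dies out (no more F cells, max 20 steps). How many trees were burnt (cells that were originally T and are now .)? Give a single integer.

Step 1: +5 fires, +2 burnt (F count now 5)
Step 2: +4 fires, +5 burnt (F count now 4)
Step 3: +3 fires, +4 burnt (F count now 3)
Step 4: +3 fires, +3 burnt (F count now 3)
Step 5: +2 fires, +3 burnt (F count now 2)
Step 6: +1 fires, +2 burnt (F count now 1)
Step 7: +0 fires, +1 burnt (F count now 0)
Fire out after step 7
Initially T: 20, now '.': 28
Total burnt (originally-T cells now '.'): 18

Answer: 18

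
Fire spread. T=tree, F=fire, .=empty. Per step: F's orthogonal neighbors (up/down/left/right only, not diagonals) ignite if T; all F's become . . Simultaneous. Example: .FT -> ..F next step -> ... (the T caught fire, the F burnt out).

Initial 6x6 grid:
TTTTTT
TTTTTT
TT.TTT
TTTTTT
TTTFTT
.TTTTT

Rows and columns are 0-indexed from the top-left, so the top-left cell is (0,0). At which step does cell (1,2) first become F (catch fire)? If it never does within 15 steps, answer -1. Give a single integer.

Step 1: cell (1,2)='T' (+4 fires, +1 burnt)
Step 2: cell (1,2)='T' (+7 fires, +4 burnt)
Step 3: cell (1,2)='T' (+7 fires, +7 burnt)
Step 4: cell (1,2)='F' (+6 fires, +7 burnt)
  -> target ignites at step 4
Step 5: cell (1,2)='.' (+5 fires, +6 burnt)
Step 6: cell (1,2)='.' (+3 fires, +5 burnt)
Step 7: cell (1,2)='.' (+1 fires, +3 burnt)
Step 8: cell (1,2)='.' (+0 fires, +1 burnt)
  fire out at step 8

4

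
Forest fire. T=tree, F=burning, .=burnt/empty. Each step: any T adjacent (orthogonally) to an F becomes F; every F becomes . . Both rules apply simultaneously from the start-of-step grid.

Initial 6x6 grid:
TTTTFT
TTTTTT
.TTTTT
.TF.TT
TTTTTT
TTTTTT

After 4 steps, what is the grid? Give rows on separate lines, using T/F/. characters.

Step 1: 6 trees catch fire, 2 burn out
  TTTF.F
  TTTTFT
  .TFTTT
  .F..TT
  TTFTTT
  TTTTTT
Step 2: 10 trees catch fire, 6 burn out
  TTF...
  TTFF.F
  .F.FFT
  ....TT
  TF.FTT
  TTFTTT
Step 3: 8 trees catch fire, 10 burn out
  TF....
  TF....
  .....F
  ....FT
  F...FT
  TF.FTT
Step 4: 6 trees catch fire, 8 burn out
  F.....
  F.....
  ......
  .....F
  .....F
  F...FT

F.....
F.....
......
.....F
.....F
F...FT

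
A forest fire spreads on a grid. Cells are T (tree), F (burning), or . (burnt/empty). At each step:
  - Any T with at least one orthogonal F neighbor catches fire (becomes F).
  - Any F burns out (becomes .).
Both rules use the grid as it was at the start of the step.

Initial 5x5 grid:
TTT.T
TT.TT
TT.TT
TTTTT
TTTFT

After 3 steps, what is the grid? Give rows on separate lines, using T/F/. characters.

Step 1: 3 trees catch fire, 1 burn out
  TTT.T
  TT.TT
  TT.TT
  TTTFT
  TTF.F
Step 2: 4 trees catch fire, 3 burn out
  TTT.T
  TT.TT
  TT.FT
  TTF.F
  TF...
Step 3: 4 trees catch fire, 4 burn out
  TTT.T
  TT.FT
  TT..F
  TF...
  F....

TTT.T
TT.FT
TT..F
TF...
F....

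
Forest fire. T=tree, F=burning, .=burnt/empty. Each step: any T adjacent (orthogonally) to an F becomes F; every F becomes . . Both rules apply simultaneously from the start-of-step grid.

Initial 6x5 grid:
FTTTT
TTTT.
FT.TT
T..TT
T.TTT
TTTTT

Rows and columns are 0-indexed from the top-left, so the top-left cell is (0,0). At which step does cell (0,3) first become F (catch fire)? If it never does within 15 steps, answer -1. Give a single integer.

Step 1: cell (0,3)='T' (+4 fires, +2 burnt)
Step 2: cell (0,3)='T' (+3 fires, +4 burnt)
Step 3: cell (0,3)='F' (+3 fires, +3 burnt)
  -> target ignites at step 3
Step 4: cell (0,3)='.' (+3 fires, +3 burnt)
Step 5: cell (0,3)='.' (+2 fires, +3 burnt)
Step 6: cell (0,3)='.' (+4 fires, +2 burnt)
Step 7: cell (0,3)='.' (+3 fires, +4 burnt)
Step 8: cell (0,3)='.' (+1 fires, +3 burnt)
Step 9: cell (0,3)='.' (+0 fires, +1 burnt)
  fire out at step 9

3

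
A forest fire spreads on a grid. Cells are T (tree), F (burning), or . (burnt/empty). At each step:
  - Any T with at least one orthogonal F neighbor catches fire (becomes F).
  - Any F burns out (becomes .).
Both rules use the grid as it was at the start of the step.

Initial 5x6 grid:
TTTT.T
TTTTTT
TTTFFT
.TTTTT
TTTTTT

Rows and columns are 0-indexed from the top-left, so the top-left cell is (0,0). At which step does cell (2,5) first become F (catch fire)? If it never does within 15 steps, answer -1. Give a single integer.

Step 1: cell (2,5)='F' (+6 fires, +2 burnt)
  -> target ignites at step 1
Step 2: cell (2,5)='.' (+8 fires, +6 burnt)
Step 3: cell (2,5)='.' (+7 fires, +8 burnt)
Step 4: cell (2,5)='.' (+3 fires, +7 burnt)
Step 5: cell (2,5)='.' (+2 fires, +3 burnt)
Step 6: cell (2,5)='.' (+0 fires, +2 burnt)
  fire out at step 6

1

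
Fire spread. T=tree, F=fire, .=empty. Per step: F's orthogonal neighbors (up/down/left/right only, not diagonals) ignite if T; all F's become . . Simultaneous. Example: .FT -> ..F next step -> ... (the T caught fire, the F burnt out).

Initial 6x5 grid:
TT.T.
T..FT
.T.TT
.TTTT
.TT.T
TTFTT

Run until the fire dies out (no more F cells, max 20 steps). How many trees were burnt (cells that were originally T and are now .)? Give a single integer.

Step 1: +6 fires, +2 burnt (F count now 6)
Step 2: +6 fires, +6 burnt (F count now 6)
Step 3: +3 fires, +6 burnt (F count now 3)
Step 4: +1 fires, +3 burnt (F count now 1)
Step 5: +0 fires, +1 burnt (F count now 0)
Fire out after step 5
Initially T: 19, now '.': 27
Total burnt (originally-T cells now '.'): 16

Answer: 16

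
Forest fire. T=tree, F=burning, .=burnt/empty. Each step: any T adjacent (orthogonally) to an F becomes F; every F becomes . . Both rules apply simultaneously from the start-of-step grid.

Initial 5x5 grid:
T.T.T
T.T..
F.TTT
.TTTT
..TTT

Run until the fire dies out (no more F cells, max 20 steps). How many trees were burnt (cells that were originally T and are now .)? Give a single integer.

Step 1: +1 fires, +1 burnt (F count now 1)
Step 2: +1 fires, +1 burnt (F count now 1)
Step 3: +0 fires, +1 burnt (F count now 0)
Fire out after step 3
Initially T: 15, now '.': 12
Total burnt (originally-T cells now '.'): 2

Answer: 2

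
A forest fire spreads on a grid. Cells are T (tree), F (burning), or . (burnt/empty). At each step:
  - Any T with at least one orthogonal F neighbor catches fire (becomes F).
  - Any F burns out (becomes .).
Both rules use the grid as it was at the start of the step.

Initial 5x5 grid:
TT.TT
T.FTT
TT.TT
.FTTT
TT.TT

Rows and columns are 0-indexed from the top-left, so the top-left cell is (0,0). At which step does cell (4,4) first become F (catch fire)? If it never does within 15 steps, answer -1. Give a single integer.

Step 1: cell (4,4)='T' (+4 fires, +2 burnt)
Step 2: cell (4,4)='T' (+6 fires, +4 burnt)
Step 3: cell (4,4)='T' (+5 fires, +6 burnt)
Step 4: cell (4,4)='F' (+2 fires, +5 burnt)
  -> target ignites at step 4
Step 5: cell (4,4)='.' (+1 fires, +2 burnt)
Step 6: cell (4,4)='.' (+0 fires, +1 burnt)
  fire out at step 6

4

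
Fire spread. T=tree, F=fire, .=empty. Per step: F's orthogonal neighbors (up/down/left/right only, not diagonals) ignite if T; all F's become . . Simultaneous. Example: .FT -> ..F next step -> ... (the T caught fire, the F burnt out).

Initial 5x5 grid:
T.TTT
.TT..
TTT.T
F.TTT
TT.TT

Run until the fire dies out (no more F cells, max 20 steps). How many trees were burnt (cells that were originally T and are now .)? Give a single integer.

Step 1: +2 fires, +1 burnt (F count now 2)
Step 2: +2 fires, +2 burnt (F count now 2)
Step 3: +2 fires, +2 burnt (F count now 2)
Step 4: +2 fires, +2 burnt (F count now 2)
Step 5: +2 fires, +2 burnt (F count now 2)
Step 6: +3 fires, +2 burnt (F count now 3)
Step 7: +3 fires, +3 burnt (F count now 3)
Step 8: +0 fires, +3 burnt (F count now 0)
Fire out after step 8
Initially T: 17, now '.': 24
Total burnt (originally-T cells now '.'): 16

Answer: 16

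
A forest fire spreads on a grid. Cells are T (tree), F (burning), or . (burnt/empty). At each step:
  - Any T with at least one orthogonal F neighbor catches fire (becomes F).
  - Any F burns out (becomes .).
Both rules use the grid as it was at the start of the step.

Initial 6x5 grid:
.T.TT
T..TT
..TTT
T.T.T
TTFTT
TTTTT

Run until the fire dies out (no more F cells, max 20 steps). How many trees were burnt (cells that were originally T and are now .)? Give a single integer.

Answer: 19

Derivation:
Step 1: +4 fires, +1 burnt (F count now 4)
Step 2: +5 fires, +4 burnt (F count now 5)
Step 3: +5 fires, +5 burnt (F count now 5)
Step 4: +2 fires, +5 burnt (F count now 2)
Step 5: +2 fires, +2 burnt (F count now 2)
Step 6: +1 fires, +2 burnt (F count now 1)
Step 7: +0 fires, +1 burnt (F count now 0)
Fire out after step 7
Initially T: 21, now '.': 28
Total burnt (originally-T cells now '.'): 19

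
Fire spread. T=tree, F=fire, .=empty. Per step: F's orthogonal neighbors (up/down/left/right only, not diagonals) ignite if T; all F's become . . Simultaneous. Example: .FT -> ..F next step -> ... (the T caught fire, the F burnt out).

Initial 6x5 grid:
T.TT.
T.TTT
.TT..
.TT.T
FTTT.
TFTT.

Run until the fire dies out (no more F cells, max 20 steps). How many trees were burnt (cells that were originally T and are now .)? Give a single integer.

Step 1: +3 fires, +2 burnt (F count now 3)
Step 2: +3 fires, +3 burnt (F count now 3)
Step 3: +3 fires, +3 burnt (F count now 3)
Step 4: +1 fires, +3 burnt (F count now 1)
Step 5: +1 fires, +1 burnt (F count now 1)
Step 6: +2 fires, +1 burnt (F count now 2)
Step 7: +2 fires, +2 burnt (F count now 2)
Step 8: +0 fires, +2 burnt (F count now 0)
Fire out after step 8
Initially T: 18, now '.': 27
Total burnt (originally-T cells now '.'): 15

Answer: 15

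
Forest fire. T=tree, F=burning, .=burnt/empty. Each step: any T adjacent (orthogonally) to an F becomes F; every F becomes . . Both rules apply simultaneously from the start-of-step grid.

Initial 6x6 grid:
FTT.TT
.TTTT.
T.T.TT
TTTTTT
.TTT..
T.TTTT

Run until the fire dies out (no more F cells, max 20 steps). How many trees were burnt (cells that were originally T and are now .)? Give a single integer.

Answer: 25

Derivation:
Step 1: +1 fires, +1 burnt (F count now 1)
Step 2: +2 fires, +1 burnt (F count now 2)
Step 3: +1 fires, +2 burnt (F count now 1)
Step 4: +2 fires, +1 burnt (F count now 2)
Step 5: +2 fires, +2 burnt (F count now 2)
Step 6: +5 fires, +2 burnt (F count now 5)
Step 7: +7 fires, +5 burnt (F count now 7)
Step 8: +3 fires, +7 burnt (F count now 3)
Step 9: +1 fires, +3 burnt (F count now 1)
Step 10: +1 fires, +1 burnt (F count now 1)
Step 11: +0 fires, +1 burnt (F count now 0)
Fire out after step 11
Initially T: 26, now '.': 35
Total burnt (originally-T cells now '.'): 25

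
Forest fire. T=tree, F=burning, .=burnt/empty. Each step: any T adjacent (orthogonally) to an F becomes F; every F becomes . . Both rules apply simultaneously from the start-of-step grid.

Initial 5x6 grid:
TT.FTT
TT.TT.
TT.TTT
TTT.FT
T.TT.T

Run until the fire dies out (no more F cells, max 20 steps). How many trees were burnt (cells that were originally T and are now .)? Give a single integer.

Step 1: +4 fires, +2 burnt (F count now 4)
Step 2: +5 fires, +4 burnt (F count now 5)
Step 3: +0 fires, +5 burnt (F count now 0)
Fire out after step 3
Initially T: 21, now '.': 18
Total burnt (originally-T cells now '.'): 9

Answer: 9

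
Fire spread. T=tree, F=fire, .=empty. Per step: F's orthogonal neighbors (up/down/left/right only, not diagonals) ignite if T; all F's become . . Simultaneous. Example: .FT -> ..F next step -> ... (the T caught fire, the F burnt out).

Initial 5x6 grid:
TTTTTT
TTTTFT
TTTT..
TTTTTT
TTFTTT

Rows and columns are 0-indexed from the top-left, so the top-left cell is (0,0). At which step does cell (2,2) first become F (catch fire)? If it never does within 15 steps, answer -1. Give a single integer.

Step 1: cell (2,2)='T' (+6 fires, +2 burnt)
Step 2: cell (2,2)='F' (+9 fires, +6 burnt)
  -> target ignites at step 2
Step 3: cell (2,2)='.' (+6 fires, +9 burnt)
Step 4: cell (2,2)='.' (+4 fires, +6 burnt)
Step 5: cell (2,2)='.' (+1 fires, +4 burnt)
Step 6: cell (2,2)='.' (+0 fires, +1 burnt)
  fire out at step 6

2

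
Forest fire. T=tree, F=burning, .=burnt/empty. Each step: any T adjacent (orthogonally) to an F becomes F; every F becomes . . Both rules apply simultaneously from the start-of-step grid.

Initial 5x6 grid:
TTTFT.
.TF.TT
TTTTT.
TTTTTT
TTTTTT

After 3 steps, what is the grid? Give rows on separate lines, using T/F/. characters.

Step 1: 4 trees catch fire, 2 burn out
  TTF.F.
  .F..TT
  TTFTT.
  TTTTTT
  TTTTTT
Step 2: 5 trees catch fire, 4 burn out
  TF....
  ....FT
  TF.FT.
  TTFTTT
  TTTTTT
Step 3: 7 trees catch fire, 5 burn out
  F.....
  .....F
  F...F.
  TF.FTT
  TTFTTT

F.....
.....F
F...F.
TF.FTT
TTFTTT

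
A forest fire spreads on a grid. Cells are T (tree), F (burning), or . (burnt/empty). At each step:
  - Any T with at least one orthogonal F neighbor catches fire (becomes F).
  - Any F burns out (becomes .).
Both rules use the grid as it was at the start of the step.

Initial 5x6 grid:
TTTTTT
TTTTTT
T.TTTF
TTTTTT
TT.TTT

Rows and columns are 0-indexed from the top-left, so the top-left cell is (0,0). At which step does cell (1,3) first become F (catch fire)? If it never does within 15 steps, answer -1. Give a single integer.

Step 1: cell (1,3)='T' (+3 fires, +1 burnt)
Step 2: cell (1,3)='T' (+5 fires, +3 burnt)
Step 3: cell (1,3)='F' (+5 fires, +5 burnt)
  -> target ignites at step 3
Step 4: cell (1,3)='.' (+4 fires, +5 burnt)
Step 5: cell (1,3)='.' (+3 fires, +4 burnt)
Step 6: cell (1,3)='.' (+4 fires, +3 burnt)
Step 7: cell (1,3)='.' (+3 fires, +4 burnt)
Step 8: cell (1,3)='.' (+0 fires, +3 burnt)
  fire out at step 8

3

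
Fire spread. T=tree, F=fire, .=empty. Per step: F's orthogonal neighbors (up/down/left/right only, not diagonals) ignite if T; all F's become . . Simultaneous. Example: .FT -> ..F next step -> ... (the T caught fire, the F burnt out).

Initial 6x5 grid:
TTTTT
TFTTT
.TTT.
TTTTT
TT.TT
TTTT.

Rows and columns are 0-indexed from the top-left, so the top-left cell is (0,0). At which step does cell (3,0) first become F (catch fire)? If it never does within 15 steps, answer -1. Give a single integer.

Step 1: cell (3,0)='T' (+4 fires, +1 burnt)
Step 2: cell (3,0)='T' (+5 fires, +4 burnt)
Step 3: cell (3,0)='F' (+6 fires, +5 burnt)
  -> target ignites at step 3
Step 4: cell (3,0)='.' (+4 fires, +6 burnt)
Step 5: cell (3,0)='.' (+4 fires, +4 burnt)
Step 6: cell (3,0)='.' (+2 fires, +4 burnt)
Step 7: cell (3,0)='.' (+0 fires, +2 burnt)
  fire out at step 7

3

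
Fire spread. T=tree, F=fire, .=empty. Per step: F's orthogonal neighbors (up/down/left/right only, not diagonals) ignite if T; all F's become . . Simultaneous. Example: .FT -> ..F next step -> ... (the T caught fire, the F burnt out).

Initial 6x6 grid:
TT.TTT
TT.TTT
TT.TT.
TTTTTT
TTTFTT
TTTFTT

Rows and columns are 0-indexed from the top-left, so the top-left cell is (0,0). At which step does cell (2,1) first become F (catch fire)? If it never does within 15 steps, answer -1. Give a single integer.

Step 1: cell (2,1)='T' (+5 fires, +2 burnt)
Step 2: cell (2,1)='T' (+7 fires, +5 burnt)
Step 3: cell (2,1)='T' (+6 fires, +7 burnt)
Step 4: cell (2,1)='F' (+4 fires, +6 burnt)
  -> target ignites at step 4
Step 5: cell (2,1)='.' (+4 fires, +4 burnt)
Step 6: cell (2,1)='.' (+3 fires, +4 burnt)
Step 7: cell (2,1)='.' (+1 fires, +3 burnt)
Step 8: cell (2,1)='.' (+0 fires, +1 burnt)
  fire out at step 8

4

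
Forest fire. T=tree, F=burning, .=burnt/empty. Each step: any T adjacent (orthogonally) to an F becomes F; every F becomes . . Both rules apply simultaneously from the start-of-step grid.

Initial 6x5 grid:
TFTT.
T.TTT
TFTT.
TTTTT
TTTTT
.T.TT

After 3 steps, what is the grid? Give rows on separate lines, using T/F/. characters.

Step 1: 5 trees catch fire, 2 burn out
  F.FT.
  T.TTT
  F.FT.
  TFTTT
  TTTTT
  .T.TT
Step 2: 7 trees catch fire, 5 burn out
  ...F.
  F.FTT
  ...F.
  F.FTT
  TFTTT
  .T.TT
Step 3: 5 trees catch fire, 7 burn out
  .....
  ...FT
  .....
  ...FT
  F.FTT
  .F.TT

.....
...FT
.....
...FT
F.FTT
.F.TT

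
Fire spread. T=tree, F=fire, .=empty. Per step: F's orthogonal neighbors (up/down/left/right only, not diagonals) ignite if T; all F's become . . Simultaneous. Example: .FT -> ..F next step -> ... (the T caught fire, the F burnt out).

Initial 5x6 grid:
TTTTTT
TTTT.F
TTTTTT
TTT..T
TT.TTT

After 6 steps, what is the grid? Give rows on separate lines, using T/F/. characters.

Step 1: 2 trees catch fire, 1 burn out
  TTTTTF
  TTTT..
  TTTTTF
  TTT..T
  TT.TTT
Step 2: 3 trees catch fire, 2 burn out
  TTTTF.
  TTTT..
  TTTTF.
  TTT..F
  TT.TTT
Step 3: 3 trees catch fire, 3 burn out
  TTTF..
  TTTT..
  TTTF..
  TTT...
  TT.TTF
Step 4: 4 trees catch fire, 3 burn out
  TTF...
  TTTF..
  TTF...
  TTT...
  TT.TF.
Step 5: 5 trees catch fire, 4 burn out
  TF....
  TTF...
  TF....
  TTF...
  TT.F..
Step 6: 4 trees catch fire, 5 burn out
  F.....
  TF....
  F.....
  TF....
  TT....

F.....
TF....
F.....
TF....
TT....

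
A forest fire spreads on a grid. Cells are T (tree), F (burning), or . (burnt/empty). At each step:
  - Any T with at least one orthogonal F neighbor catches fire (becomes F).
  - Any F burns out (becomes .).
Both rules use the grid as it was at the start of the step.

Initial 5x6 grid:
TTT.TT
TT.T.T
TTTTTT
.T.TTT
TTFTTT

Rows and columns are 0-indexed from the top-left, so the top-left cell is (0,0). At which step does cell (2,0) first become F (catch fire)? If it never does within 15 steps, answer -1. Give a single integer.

Step 1: cell (2,0)='T' (+2 fires, +1 burnt)
Step 2: cell (2,0)='T' (+4 fires, +2 burnt)
Step 3: cell (2,0)='T' (+4 fires, +4 burnt)
Step 4: cell (2,0)='F' (+6 fires, +4 burnt)
  -> target ignites at step 4
Step 5: cell (2,0)='.' (+3 fires, +6 burnt)
Step 6: cell (2,0)='.' (+3 fires, +3 burnt)
Step 7: cell (2,0)='.' (+1 fires, +3 burnt)
Step 8: cell (2,0)='.' (+1 fires, +1 burnt)
Step 9: cell (2,0)='.' (+0 fires, +1 burnt)
  fire out at step 9

4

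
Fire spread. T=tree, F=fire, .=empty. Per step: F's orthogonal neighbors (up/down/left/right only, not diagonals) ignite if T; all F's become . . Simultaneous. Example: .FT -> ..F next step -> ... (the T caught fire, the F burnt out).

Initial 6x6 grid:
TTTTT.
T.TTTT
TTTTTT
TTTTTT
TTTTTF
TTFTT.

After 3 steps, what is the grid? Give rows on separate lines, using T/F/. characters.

Step 1: 5 trees catch fire, 2 burn out
  TTTTT.
  T.TTTT
  TTTTTT
  TTTTTF
  TTFTF.
  TF.FT.
Step 2: 7 trees catch fire, 5 burn out
  TTTTT.
  T.TTTT
  TTTTTF
  TTFTF.
  TF.F..
  F...F.
Step 3: 6 trees catch fire, 7 burn out
  TTTTT.
  T.TTTF
  TTFTF.
  TF.F..
  F.....
  ......

TTTTT.
T.TTTF
TTFTF.
TF.F..
F.....
......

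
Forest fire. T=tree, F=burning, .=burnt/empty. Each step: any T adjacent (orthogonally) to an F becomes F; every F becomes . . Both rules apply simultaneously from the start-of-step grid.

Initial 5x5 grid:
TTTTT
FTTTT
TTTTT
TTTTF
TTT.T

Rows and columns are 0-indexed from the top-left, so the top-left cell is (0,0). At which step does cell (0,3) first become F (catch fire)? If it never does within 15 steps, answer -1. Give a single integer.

Step 1: cell (0,3)='T' (+6 fires, +2 burnt)
Step 2: cell (0,3)='T' (+7 fires, +6 burnt)
Step 3: cell (0,3)='T' (+7 fires, +7 burnt)
Step 4: cell (0,3)='F' (+2 fires, +7 burnt)
  -> target ignites at step 4
Step 5: cell (0,3)='.' (+0 fires, +2 burnt)
  fire out at step 5

4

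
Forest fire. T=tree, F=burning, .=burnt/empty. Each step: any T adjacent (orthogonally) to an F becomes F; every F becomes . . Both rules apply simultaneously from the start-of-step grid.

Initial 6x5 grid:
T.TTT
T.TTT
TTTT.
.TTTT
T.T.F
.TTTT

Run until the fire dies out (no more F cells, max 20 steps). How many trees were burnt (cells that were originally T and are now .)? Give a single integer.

Step 1: +2 fires, +1 burnt (F count now 2)
Step 2: +2 fires, +2 burnt (F count now 2)
Step 3: +3 fires, +2 burnt (F count now 3)
Step 4: +5 fires, +3 burnt (F count now 5)
Step 5: +4 fires, +5 burnt (F count now 4)
Step 6: +3 fires, +4 burnt (F count now 3)
Step 7: +1 fires, +3 burnt (F count now 1)
Step 8: +1 fires, +1 burnt (F count now 1)
Step 9: +0 fires, +1 burnt (F count now 0)
Fire out after step 9
Initially T: 22, now '.': 29
Total burnt (originally-T cells now '.'): 21

Answer: 21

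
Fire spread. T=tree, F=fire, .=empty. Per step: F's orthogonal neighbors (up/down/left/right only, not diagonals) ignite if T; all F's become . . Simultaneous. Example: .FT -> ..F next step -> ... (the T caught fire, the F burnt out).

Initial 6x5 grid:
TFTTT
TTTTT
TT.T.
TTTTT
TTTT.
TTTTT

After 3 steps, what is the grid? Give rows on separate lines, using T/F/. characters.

Step 1: 3 trees catch fire, 1 burn out
  F.FTT
  TFTTT
  TT.T.
  TTTTT
  TTTT.
  TTTTT
Step 2: 4 trees catch fire, 3 burn out
  ...FT
  F.FTT
  TF.T.
  TTTTT
  TTTT.
  TTTTT
Step 3: 4 trees catch fire, 4 burn out
  ....F
  ...FT
  F..T.
  TFTTT
  TTTT.
  TTTTT

....F
...FT
F..T.
TFTTT
TTTT.
TTTTT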